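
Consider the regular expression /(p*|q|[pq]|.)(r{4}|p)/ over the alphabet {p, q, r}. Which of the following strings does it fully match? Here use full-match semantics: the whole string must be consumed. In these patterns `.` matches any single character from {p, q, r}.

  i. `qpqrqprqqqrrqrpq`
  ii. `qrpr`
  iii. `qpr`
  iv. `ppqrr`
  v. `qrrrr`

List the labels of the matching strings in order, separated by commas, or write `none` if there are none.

v

i → no match
ii. `qrpr` → no match
iii. `qpr` → no match
iv. `ppqrr` → no match
v. `qrrrr` → match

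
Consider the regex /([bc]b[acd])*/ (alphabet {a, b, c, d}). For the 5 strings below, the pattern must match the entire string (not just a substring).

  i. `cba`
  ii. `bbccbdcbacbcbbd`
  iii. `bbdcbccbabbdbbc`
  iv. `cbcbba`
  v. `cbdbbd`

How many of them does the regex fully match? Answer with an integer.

5

i. `cba` → match
ii → match
iii → match
iv. `cbcbba` → match
v. `cbdbbd` → match
Total matched: 5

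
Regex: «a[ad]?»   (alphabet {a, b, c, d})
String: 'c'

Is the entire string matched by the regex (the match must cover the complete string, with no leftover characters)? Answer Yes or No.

No

Every match must start with 'a', but 'c' does not.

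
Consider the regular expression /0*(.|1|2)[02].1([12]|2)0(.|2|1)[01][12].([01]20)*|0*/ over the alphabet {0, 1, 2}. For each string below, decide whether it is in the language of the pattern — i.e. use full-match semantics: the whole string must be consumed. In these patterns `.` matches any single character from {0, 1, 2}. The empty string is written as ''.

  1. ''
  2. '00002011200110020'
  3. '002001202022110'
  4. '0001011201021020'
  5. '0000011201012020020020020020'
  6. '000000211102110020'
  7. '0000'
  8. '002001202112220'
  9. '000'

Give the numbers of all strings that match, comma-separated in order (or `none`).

1. '' → match
2 → match
3 → no match
4 → match
5 → match
6 → match
7. '0000' → match
8 → no match
9. '000' → match

1, 2, 4, 5, 6, 7, 9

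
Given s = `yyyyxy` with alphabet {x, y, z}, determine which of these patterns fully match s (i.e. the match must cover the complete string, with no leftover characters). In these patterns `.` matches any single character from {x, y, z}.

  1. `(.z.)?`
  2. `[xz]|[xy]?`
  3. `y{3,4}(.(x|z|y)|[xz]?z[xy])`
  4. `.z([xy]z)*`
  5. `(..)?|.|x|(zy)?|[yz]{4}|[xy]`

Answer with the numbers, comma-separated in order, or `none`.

1 → no match
2 → no match
3 → match
4 → no match
5 → no match

3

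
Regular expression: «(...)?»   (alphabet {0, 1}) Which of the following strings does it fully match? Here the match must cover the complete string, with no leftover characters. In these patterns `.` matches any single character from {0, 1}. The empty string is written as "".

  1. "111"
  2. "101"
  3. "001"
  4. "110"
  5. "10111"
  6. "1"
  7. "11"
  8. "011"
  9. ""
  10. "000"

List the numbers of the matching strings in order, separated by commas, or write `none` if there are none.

1 → match
2 → match
3 → match
4 → match
5 → no match
6 → no match
7 → no match
8 → match
9 → match
10 → match

1, 2, 3, 4, 8, 9, 10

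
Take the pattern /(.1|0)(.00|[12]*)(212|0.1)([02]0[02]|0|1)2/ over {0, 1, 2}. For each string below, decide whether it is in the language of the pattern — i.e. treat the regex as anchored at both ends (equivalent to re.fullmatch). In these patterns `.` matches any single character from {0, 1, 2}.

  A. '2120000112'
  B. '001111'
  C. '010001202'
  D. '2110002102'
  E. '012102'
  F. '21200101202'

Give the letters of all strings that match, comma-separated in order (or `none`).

A, D

A → match
B → no match — must end with '2'
C → no match
D → match
E → no match
F → no match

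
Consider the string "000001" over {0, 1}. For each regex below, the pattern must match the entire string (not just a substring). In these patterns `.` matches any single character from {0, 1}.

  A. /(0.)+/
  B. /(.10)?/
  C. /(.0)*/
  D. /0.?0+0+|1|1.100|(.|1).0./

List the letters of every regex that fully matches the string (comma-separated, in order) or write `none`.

A → match
B → no match
C → no match
D → no match

A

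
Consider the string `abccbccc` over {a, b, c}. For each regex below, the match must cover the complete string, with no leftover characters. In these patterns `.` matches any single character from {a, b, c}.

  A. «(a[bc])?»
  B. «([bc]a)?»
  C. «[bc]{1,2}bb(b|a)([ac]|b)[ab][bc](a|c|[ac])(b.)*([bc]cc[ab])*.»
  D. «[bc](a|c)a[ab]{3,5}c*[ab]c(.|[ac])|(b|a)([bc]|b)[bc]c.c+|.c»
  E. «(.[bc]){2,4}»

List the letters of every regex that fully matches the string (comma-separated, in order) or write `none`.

A → no match
B → no match
C → no match
D → match
E → match

D, E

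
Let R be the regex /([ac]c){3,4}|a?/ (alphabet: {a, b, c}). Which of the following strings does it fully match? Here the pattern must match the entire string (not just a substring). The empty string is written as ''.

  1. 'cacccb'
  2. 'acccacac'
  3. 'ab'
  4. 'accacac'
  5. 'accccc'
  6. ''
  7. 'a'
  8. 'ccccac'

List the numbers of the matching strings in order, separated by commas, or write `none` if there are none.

1 → no match
2 → match
3 → no match
4 → no match
5 → match
6 → match
7 → match
8 → match

2, 5, 6, 7, 8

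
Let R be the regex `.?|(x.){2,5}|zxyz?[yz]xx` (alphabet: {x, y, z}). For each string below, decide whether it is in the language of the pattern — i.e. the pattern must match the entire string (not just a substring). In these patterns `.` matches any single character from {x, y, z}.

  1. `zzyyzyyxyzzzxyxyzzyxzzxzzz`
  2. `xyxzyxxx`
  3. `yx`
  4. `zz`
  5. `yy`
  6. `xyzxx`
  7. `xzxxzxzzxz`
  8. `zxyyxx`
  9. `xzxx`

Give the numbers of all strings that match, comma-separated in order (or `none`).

1 → no match
2 → no match
3 → no match
4 → no match
5 → no match
6 → no match
7 → no match
8 → match
9 → match

8, 9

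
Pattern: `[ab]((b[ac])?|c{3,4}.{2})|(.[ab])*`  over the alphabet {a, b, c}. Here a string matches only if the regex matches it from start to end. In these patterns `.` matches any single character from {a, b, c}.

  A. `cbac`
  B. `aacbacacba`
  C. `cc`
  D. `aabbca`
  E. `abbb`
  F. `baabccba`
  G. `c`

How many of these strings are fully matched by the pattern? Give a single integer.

2

A → no match
B → no match
C → no match
D → match
E → match
F → no match
G → no match
Total matched: 2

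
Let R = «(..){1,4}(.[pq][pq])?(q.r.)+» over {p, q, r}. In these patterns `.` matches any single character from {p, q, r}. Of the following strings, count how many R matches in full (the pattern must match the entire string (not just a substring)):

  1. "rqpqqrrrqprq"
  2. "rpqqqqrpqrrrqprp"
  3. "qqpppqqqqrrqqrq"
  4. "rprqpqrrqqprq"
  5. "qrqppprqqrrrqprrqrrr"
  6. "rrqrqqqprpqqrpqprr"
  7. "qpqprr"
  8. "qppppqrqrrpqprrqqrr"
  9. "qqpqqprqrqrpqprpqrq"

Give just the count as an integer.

1. "rqpqqrrrqprq" → match
2 → match
3 → match
4 → match
5 → match
6 → match
7. "qpqprr" → match
8 → no match
9 → no match
Total matched: 7

7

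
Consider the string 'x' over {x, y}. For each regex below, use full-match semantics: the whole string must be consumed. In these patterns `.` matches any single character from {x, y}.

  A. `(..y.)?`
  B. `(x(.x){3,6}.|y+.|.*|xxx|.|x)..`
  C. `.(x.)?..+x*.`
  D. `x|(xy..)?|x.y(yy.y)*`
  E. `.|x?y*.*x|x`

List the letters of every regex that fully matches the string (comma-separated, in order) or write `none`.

A → no match
B → no match
C → no match
D → match
E → match

D, E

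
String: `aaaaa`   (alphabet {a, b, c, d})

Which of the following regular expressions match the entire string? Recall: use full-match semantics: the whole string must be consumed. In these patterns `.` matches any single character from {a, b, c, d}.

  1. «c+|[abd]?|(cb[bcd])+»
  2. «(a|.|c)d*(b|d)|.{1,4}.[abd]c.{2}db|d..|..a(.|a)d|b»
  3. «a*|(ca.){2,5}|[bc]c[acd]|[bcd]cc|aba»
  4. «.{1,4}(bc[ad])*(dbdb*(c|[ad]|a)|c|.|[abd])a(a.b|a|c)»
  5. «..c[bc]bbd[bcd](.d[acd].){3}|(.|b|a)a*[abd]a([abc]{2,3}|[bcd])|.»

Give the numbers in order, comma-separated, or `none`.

3, 4, 5

1 → no match
2 → no match
3 → match
4 → match
5 → match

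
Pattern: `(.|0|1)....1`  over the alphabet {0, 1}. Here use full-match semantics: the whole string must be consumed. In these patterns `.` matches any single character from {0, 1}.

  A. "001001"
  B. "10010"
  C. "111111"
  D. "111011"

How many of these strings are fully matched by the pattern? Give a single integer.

3

A → match
B → no match — must end with "1"
C → match
D → match
Total matched: 3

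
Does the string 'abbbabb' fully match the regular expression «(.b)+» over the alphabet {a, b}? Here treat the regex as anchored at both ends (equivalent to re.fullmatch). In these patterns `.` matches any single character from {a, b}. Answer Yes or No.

No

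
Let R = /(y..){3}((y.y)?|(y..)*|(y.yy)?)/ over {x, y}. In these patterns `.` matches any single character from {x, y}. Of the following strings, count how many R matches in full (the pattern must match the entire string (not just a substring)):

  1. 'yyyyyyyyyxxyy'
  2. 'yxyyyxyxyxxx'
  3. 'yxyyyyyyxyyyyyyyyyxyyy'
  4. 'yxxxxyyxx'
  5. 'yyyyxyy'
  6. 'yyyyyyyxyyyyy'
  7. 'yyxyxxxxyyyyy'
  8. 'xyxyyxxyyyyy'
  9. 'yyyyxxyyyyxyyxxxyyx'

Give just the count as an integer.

1

1 → no match
2 → no match
3 → no match
4 → no match
5 → no match
6 → match
7 → no match
8 → no match — must start with 'y'
9 → no match
Total matched: 1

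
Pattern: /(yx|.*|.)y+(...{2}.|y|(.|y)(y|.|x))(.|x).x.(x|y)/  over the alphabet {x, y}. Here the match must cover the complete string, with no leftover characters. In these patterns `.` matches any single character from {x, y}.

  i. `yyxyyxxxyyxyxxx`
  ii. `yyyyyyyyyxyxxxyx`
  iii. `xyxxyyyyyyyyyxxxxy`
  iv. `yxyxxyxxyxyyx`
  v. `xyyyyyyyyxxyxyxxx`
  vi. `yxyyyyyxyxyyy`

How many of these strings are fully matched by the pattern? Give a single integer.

i → match
ii → match
iii → match
iv → no match
v → match
vi → no match
Total matched: 4

4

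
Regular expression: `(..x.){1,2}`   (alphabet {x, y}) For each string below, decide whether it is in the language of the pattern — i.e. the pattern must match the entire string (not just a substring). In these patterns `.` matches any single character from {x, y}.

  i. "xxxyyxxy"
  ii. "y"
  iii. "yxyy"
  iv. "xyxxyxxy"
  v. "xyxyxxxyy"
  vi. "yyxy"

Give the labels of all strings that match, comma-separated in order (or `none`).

i → match
ii → no match
iii → no match
iv → match
v → no match
vi → match

i, iv, vi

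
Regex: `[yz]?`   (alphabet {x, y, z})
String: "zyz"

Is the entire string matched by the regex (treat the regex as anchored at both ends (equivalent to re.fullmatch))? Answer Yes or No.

No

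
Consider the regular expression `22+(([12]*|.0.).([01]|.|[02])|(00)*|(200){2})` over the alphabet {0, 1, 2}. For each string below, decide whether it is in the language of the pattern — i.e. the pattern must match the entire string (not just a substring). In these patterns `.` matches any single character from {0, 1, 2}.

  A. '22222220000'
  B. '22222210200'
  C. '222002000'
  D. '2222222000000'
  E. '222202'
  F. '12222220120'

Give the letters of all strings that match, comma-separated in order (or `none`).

A, B, D, E

A. '22222220000' → match
B. '22222210200' → match
C. '222002000' → no match
D → match
E. '222202' → match
F. '12222220120' → no match — must start with '22'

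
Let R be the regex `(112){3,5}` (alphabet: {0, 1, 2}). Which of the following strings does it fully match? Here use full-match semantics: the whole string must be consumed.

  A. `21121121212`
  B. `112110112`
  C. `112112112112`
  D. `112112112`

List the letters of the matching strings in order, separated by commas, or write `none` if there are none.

A → no match — must start with `112`
B → no match
C → match
D → match

C, D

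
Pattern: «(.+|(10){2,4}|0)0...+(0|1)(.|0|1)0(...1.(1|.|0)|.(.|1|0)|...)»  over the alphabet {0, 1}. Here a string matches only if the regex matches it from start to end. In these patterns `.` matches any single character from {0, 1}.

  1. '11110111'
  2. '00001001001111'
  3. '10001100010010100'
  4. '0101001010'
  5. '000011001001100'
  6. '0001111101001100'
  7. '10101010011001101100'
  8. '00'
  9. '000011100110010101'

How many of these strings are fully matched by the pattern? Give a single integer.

1. '11110111' → no match
2 → no match
3 → match
4. '0101001010' → no match
5 → no match
6 → no match
7 → no match
8. '00' → no match
9 → match
Total matched: 2

2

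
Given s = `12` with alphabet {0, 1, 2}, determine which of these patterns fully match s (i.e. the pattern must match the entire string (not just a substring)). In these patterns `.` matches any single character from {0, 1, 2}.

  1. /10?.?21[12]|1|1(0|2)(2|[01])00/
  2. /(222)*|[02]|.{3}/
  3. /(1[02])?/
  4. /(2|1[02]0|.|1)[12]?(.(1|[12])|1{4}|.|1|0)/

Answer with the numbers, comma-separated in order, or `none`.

1 → no match
2 → no match
3 → match
4 → match

3, 4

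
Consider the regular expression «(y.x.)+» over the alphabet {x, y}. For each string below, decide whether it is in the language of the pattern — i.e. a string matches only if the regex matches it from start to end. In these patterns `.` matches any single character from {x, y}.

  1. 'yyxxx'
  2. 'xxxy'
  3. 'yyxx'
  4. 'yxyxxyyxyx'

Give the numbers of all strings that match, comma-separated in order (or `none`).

3

1. 'yyxxx' → no match
2. 'xxxy' → no match — must start with 'y'
3. 'yyxx' → match
4. 'yxyxxyyxyx' → no match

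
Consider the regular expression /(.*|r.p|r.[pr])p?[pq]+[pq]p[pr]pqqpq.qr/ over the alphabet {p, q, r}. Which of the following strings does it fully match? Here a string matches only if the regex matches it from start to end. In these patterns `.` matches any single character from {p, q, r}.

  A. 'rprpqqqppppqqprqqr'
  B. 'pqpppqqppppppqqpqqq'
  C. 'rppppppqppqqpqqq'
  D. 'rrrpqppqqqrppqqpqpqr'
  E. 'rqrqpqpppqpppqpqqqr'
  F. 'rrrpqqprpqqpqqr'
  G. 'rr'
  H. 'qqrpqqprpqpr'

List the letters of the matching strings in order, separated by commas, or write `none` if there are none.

none

A → no match
B → no match — must end with 'qr'
C → no match — must end with 'qr'
D → no match
E → no match
F → no match
G → no match — must end with 'qr'
H → no match — must end with 'qr'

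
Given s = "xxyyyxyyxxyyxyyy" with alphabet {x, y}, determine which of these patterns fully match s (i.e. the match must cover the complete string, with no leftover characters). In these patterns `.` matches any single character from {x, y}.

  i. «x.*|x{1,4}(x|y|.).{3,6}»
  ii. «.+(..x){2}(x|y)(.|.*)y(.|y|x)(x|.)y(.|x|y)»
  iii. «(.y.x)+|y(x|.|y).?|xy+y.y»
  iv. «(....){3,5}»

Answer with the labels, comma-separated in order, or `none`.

i → match
ii → match
iii → no match
iv → match

i, ii, iv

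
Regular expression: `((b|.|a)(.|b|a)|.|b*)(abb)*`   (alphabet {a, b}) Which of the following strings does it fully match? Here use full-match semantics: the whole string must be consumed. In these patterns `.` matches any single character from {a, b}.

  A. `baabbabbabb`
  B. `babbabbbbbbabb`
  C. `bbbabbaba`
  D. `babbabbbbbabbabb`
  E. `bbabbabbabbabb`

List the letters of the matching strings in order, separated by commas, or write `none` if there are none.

A, E

A → match
B → no match
C → no match
D → no match
E → match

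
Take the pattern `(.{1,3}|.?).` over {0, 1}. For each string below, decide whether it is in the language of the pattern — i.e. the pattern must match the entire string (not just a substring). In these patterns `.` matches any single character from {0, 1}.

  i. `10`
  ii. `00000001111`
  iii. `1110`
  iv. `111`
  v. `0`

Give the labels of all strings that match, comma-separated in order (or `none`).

i, iii, iv, v

i → match
ii → no match
iii → match
iv → match
v → match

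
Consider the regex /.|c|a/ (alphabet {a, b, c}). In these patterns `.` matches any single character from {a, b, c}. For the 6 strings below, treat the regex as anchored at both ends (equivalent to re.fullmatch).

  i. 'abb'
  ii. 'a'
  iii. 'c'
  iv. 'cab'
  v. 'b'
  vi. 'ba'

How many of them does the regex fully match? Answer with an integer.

3

i → no match
ii → match
iii → match
iv → no match
v → match
vi → no match
Total matched: 3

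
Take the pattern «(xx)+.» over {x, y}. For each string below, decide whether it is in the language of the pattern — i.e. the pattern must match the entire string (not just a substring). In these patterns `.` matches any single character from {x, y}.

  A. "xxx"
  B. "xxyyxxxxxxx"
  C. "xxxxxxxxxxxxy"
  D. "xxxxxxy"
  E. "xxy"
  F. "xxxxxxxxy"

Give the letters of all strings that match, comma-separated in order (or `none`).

A, C, D, E, F

A → match
B → no match
C → match
D → match
E → match
F → match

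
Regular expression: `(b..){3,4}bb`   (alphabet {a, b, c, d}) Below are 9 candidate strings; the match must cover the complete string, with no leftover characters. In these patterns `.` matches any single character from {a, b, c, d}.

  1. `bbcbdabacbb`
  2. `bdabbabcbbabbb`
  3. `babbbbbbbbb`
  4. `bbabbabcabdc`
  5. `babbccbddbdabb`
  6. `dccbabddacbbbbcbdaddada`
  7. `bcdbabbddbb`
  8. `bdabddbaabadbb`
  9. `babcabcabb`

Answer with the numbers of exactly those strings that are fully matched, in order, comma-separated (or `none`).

1 → match
2 → match
3 → match
4 → no match — must end with `bb`
5 → match
6 → no match — must start with `b`
7 → match
8 → match
9 → no match

1, 2, 3, 5, 7, 8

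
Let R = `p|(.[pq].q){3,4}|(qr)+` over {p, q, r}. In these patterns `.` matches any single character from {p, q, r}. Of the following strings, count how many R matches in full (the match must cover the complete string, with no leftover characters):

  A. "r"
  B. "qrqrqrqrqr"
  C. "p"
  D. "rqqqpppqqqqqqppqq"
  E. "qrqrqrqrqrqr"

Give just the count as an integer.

A. "r" → no match
B. "qrqrqrqrqr" → match
C. "p" → match
D → no match
E. "qrqrqrqrqrqr" → match
Total matched: 3

3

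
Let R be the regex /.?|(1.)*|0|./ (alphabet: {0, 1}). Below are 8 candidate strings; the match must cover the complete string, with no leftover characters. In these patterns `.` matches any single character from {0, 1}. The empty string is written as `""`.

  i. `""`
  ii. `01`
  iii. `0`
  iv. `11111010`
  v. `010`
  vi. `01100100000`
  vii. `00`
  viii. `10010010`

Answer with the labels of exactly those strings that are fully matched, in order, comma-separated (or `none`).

i, iii, iv

i → match
ii → no match
iii → match
iv → match
v → no match
vi → no match
vii → no match
viii → no match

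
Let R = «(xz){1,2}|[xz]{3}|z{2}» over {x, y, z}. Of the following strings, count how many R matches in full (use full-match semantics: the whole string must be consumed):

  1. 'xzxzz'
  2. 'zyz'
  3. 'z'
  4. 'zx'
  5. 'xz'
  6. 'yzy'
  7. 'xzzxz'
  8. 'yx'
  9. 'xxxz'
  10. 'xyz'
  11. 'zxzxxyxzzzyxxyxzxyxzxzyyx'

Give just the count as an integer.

1

1 → no match
2 → no match
3 → no match
4 → no match
5 → match
6 → no match
7 → no match
8 → no match
9 → no match
10 → no match
11 → no match
Total matched: 1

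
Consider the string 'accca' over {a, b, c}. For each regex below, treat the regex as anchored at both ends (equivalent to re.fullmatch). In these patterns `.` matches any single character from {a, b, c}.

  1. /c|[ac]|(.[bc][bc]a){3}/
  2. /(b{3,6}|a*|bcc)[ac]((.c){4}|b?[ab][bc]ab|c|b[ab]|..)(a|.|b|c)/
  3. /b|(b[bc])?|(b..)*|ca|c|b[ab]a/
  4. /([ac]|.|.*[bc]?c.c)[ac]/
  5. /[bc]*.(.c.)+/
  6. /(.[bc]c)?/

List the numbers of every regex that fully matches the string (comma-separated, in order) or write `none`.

1 → no match
2 → match
3 → no match
4 → match
5 → no match
6 → no match

2, 4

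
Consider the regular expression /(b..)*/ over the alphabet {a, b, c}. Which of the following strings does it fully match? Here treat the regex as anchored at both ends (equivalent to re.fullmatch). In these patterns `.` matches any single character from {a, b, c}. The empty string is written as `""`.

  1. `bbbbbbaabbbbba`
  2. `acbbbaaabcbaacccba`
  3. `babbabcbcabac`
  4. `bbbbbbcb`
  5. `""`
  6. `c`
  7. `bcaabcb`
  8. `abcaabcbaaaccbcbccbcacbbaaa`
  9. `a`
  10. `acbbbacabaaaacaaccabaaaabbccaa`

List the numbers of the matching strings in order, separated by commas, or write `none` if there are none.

5

1 → no match
2 → no match
3 → no match
4 → no match
5 → match
6 → no match
7 → no match
8 → no match
9 → no match
10 → no match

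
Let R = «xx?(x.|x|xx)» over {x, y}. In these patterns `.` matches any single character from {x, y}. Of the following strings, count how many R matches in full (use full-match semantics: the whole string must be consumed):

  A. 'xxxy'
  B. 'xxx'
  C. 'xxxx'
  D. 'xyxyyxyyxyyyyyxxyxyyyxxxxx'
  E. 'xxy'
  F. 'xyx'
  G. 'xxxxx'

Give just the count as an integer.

A. 'xxxy' → match
B. 'xxx' → match
C. 'xxxx' → match
D → no match
E. 'xxy' → match
F. 'xyx' → no match
G. 'xxxxx' → no match
Total matched: 4

4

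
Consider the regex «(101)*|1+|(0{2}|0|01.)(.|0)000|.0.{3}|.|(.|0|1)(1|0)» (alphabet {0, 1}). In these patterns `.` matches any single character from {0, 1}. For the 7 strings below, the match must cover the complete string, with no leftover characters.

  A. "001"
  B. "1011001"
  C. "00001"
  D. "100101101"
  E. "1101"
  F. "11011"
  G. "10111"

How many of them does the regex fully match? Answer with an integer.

2

A. "001" → no match
B. "1011001" → no match
C. "00001" → match
D. "100101101" → no match
E. "1101" → no match
F. "11011" → no match
G. "10111" → match
Total matched: 2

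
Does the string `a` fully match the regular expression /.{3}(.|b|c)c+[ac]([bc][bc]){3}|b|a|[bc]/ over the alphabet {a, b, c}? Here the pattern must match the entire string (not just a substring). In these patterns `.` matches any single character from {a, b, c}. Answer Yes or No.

Yes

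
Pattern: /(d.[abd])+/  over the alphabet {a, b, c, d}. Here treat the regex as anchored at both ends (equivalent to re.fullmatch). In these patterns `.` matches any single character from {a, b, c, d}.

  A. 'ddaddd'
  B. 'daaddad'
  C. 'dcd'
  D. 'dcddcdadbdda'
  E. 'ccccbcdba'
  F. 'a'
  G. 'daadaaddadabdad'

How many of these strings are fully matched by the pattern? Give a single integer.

A. 'ddaddd' → match
B. 'daaddad' → no match
C. 'dcd' → match
D. 'dcddcdadbdda' → no match
E. 'ccccbcdba' → no match — must start with 'd'
F. 'a' → no match — must start with 'd'
G → match
Total matched: 3

3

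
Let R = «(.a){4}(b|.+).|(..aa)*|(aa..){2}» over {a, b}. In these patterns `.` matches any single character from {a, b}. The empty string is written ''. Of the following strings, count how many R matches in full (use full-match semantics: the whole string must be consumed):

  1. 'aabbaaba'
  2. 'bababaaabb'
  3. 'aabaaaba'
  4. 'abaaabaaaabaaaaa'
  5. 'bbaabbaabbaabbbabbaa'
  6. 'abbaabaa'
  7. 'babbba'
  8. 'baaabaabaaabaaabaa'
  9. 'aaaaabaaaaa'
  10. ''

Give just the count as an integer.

4

1 → match
2 → match
3 → match
4 → no match
5 → no match
6 → no match
7 → no match
8 → no match
9 → no match
10 → match
Total matched: 4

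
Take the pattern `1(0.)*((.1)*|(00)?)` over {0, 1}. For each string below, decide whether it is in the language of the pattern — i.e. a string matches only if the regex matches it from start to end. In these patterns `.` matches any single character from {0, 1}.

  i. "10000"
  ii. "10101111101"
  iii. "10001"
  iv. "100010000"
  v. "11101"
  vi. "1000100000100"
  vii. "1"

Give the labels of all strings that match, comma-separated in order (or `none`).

i → match
ii → match
iii → match
iv → match
v → match
vi → match
vii → match

i, ii, iii, iv, v, vi, vii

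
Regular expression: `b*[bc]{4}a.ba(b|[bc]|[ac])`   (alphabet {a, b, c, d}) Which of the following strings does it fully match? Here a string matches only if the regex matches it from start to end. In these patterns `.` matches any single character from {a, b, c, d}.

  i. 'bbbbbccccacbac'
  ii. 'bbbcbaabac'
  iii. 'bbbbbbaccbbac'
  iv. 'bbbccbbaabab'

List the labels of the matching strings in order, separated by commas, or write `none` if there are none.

i, ii, iv

i → match
ii → match
iii → no match
iv → match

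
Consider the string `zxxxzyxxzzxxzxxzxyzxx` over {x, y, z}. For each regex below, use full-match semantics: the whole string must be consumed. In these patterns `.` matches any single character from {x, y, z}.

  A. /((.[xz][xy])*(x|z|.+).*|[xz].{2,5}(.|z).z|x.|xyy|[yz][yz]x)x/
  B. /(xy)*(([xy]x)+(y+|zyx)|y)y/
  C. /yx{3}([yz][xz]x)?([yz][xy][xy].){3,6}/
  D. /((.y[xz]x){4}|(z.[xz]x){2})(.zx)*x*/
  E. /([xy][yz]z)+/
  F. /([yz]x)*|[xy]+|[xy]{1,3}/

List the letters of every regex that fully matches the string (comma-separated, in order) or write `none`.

A → match
B → no match — must end with `y`
C → no match — must start with `yx`
D → match
E → no match — must end with `z`
F → no match

A, D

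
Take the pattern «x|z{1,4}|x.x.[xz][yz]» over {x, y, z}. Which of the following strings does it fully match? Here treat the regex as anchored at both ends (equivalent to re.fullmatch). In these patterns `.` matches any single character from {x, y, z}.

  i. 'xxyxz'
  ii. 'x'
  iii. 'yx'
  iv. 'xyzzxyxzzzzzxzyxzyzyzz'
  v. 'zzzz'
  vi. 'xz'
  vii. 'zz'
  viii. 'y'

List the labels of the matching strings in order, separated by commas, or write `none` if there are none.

i → no match
ii → match
iii → no match
iv → no match
v → match
vi → no match
vii → match
viii → no match

ii, v, vii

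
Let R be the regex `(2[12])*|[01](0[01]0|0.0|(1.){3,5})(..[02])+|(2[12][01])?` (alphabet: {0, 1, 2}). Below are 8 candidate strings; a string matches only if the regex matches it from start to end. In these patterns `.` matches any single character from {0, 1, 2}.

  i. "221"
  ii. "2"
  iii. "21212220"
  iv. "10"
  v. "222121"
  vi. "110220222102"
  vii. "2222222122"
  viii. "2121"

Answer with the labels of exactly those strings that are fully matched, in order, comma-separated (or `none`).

i → match
ii → no match
iii → no match
iv → no match
v → match
vi → no match
vii → match
viii → match

i, v, vii, viii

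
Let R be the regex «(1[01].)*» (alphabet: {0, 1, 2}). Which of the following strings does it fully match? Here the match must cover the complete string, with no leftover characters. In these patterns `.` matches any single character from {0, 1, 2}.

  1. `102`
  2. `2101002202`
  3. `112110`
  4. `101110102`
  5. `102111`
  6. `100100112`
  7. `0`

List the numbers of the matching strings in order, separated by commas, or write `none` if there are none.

1, 3, 4, 5, 6

1 → match
2 → no match
3 → match
4 → match
5 → match
6 → match
7 → no match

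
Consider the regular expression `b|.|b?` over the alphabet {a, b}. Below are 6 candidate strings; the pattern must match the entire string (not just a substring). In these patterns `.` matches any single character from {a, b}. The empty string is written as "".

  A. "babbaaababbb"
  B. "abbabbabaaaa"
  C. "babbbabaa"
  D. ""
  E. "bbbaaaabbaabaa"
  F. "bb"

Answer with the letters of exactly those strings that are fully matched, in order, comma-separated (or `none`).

A → no match
B → no match
C → no match
D → match
E → no match
F → no match

D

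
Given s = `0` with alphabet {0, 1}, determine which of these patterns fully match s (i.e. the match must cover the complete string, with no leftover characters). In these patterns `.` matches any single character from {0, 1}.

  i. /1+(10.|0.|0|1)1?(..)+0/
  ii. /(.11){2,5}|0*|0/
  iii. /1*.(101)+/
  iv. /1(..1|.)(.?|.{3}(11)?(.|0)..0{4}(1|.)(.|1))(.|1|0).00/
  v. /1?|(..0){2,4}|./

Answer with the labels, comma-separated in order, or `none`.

i → no match — must start with `1`
ii → match
iii → no match — must end with `101`
iv → no match — must start with `1`
v → match

ii, v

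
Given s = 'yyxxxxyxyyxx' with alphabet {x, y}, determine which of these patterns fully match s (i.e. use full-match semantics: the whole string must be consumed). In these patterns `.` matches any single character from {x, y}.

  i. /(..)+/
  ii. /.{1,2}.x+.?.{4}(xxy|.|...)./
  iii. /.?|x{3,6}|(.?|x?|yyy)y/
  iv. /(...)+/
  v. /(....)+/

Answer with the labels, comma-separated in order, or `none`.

i, ii, iv, v

i → match
ii → match
iii → no match
iv → match
v → match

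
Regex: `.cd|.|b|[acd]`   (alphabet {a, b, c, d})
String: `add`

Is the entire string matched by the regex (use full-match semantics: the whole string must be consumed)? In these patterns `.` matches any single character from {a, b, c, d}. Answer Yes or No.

No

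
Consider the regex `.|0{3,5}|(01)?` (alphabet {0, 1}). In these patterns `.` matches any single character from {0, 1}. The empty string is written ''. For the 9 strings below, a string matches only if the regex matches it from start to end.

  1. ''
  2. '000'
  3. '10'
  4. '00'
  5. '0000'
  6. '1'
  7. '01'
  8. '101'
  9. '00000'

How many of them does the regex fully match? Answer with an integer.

6

1. '' → match
2. '000' → match
3. '10' → no match
4. '00' → no match
5. '0000' → match
6. '1' → match
7. '01' → match
8. '101' → no match
9. '00000' → match
Total matched: 6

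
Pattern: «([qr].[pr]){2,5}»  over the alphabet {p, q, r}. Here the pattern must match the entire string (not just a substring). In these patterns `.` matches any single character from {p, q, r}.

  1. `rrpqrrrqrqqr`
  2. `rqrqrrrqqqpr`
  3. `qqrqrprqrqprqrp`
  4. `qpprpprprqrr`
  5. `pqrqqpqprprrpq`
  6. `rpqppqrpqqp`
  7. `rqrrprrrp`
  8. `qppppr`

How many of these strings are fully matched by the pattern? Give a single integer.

4

1 → match
2 → no match
3 → match
4 → match
5 → no match
6 → no match
7 → match
8 → no match
Total matched: 4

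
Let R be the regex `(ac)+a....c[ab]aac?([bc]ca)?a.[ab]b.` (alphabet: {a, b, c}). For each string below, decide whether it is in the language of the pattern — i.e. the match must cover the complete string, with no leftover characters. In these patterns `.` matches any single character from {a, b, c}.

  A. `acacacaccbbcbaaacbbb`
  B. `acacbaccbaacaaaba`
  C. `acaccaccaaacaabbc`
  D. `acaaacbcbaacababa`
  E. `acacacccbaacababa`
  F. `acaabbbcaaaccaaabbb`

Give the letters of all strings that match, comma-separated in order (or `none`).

A, B, C, D, E, F

A → match
B → match
C → match
D → match
E → match
F → match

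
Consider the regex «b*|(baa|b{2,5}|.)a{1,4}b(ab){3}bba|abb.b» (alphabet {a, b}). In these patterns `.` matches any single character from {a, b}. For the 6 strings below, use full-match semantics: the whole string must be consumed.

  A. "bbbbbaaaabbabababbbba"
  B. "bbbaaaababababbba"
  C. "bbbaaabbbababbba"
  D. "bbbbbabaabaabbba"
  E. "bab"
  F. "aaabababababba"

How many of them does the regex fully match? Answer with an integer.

1

A → no match
B → match
C → no match
D → no match
E → no match
F → no match
Total matched: 1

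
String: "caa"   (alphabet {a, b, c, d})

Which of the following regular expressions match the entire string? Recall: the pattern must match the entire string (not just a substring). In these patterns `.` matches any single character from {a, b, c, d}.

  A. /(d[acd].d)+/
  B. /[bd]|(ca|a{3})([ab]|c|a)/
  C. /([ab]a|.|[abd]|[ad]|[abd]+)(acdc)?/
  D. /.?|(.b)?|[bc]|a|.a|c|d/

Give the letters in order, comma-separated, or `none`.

B

A → no match — must start with "d"
B → match
C → no match
D → no match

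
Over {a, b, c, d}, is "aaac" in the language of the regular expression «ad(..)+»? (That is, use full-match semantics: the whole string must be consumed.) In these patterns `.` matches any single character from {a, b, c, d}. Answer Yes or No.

Every match must start with "ad", but "aaac" does not.

No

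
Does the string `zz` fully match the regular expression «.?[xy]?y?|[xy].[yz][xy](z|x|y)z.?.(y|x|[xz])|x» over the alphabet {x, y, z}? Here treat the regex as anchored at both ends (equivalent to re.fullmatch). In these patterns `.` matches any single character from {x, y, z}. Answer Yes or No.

No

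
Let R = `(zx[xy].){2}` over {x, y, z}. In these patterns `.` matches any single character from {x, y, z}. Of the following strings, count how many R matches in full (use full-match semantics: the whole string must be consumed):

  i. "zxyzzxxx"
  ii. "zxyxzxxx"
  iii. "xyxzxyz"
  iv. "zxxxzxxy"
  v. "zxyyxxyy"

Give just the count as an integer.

i → match
ii → match
iii → no match — must start with "zx"
iv → match
v → no match
Total matched: 3

3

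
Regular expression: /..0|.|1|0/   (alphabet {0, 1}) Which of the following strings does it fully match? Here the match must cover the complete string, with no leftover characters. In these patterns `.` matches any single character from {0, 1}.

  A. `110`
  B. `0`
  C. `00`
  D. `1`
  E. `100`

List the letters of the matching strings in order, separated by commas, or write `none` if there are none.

A → match
B → match
C → no match
D → match
E → match

A, B, D, E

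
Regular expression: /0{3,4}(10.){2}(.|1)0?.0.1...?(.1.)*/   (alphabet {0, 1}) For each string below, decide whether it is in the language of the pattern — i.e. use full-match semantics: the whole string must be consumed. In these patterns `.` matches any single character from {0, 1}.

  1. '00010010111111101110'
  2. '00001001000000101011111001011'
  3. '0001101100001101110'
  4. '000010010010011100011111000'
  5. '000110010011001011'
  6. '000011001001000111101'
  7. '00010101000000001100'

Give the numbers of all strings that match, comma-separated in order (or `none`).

1 → no match
2 → no match
3 → no match
4 → no match
5 → no match
6 → no match
7 → no match

none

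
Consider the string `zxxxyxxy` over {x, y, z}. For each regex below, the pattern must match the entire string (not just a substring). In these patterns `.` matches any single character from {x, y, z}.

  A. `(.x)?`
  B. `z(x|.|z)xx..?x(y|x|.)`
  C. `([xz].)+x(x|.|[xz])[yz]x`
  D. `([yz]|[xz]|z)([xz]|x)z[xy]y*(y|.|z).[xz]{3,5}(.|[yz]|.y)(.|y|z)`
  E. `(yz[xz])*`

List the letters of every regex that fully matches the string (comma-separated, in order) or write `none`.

A → no match
B → match
C → no match — must end with `x`
D → no match
E → no match

B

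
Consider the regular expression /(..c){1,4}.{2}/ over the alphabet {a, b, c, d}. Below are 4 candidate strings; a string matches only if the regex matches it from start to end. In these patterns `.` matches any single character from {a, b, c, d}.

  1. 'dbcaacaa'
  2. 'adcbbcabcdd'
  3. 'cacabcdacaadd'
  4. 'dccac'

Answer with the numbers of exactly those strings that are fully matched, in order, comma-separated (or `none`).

1, 2, 4

1 → match
2 → match
3 → no match
4 → match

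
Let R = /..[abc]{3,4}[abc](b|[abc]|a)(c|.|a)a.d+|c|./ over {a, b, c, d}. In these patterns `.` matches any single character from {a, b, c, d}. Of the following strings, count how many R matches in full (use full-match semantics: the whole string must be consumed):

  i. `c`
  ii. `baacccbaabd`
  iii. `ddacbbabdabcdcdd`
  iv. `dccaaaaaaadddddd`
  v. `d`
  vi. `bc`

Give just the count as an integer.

4

i → match
ii → match
iii → no match
iv → match
v → match
vi → no match
Total matched: 4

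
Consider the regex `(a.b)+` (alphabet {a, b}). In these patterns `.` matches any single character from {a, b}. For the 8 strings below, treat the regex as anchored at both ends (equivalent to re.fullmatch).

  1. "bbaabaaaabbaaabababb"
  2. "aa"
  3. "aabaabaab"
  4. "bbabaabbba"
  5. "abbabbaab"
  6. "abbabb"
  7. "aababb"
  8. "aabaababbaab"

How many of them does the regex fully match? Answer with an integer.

5

1 → no match — must start with "a"
2 → no match — must end with "b"
3 → match
4 → no match — must start with "a"
5 → match
6 → match
7 → match
8 → match
Total matched: 5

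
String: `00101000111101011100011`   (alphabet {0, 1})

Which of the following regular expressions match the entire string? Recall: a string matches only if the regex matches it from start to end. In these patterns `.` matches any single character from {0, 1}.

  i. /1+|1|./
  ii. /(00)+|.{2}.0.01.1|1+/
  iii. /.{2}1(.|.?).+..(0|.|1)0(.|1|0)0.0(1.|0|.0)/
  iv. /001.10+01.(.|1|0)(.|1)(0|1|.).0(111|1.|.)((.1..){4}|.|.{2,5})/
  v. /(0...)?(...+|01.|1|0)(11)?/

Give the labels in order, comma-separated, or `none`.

iv, v

i → no match
ii → no match
iii → no match
iv → match
v → match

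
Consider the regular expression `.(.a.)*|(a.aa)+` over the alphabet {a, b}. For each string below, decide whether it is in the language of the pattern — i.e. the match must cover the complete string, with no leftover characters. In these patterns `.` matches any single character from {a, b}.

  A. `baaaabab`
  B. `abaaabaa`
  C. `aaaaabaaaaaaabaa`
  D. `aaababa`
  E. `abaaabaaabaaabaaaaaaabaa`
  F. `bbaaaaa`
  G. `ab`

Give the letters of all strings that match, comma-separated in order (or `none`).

A → no match
B → match
C → match
D → no match
E → match
F → match
G → no match

B, C, E, F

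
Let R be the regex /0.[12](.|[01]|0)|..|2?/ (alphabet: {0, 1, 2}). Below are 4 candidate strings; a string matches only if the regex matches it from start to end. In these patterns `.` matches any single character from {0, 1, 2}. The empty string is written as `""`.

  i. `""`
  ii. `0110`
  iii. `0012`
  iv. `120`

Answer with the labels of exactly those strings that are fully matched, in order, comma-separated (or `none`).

i, ii, iii

i → match
ii → match
iii → match
iv → no match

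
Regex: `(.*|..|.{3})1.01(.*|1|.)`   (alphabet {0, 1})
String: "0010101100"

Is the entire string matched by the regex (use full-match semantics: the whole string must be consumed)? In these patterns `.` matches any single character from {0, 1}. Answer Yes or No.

No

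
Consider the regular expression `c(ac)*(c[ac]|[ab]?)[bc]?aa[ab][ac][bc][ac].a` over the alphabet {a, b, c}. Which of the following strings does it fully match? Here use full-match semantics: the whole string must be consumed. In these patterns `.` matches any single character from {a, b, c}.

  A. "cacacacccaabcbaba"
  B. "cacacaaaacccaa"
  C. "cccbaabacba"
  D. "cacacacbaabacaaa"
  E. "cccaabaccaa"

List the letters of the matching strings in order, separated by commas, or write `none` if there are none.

A, B, D, E

A → match
B → match
C. "cccbaabacba" → no match
D → match
E. "cccaabaccaa" → match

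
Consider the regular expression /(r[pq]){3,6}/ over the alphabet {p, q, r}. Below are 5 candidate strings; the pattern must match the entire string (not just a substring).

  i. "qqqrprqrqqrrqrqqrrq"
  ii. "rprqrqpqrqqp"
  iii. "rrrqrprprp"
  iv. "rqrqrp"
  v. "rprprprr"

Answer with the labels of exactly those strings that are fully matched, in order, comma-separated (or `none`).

iv

i → no match — must start with "r"
ii. "rprqrqpqrqqp" → no match
iii. "rrrqrprprp" → no match
iv. "rqrqrp" → match
v. "rprprprr" → no match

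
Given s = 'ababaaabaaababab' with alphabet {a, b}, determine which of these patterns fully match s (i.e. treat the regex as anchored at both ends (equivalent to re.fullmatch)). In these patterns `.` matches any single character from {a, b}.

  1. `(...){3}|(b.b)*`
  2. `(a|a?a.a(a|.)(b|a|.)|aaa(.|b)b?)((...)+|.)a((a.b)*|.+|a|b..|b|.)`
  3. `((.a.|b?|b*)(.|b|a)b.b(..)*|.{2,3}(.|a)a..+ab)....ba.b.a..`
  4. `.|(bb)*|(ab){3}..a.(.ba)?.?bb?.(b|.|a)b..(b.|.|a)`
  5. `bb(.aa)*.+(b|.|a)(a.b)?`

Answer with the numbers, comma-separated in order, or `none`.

2

1 → no match
2 → match
3 → no match
4 → no match
5 → no match — must start with 'bb'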